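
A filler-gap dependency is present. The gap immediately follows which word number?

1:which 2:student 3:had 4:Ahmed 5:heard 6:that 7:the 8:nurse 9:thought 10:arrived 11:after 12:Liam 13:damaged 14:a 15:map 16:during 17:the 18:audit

9

The displaced element is "which student" (word 2).
It is linked across 2 clause boundaries (that → Ø).
It functions as the subject of "arrived", so the gap sits immediately after word 9 ("thought").
Base order: Ahmed had heard that the nurse thought that which student arrived after Liam damaged a map during the audit.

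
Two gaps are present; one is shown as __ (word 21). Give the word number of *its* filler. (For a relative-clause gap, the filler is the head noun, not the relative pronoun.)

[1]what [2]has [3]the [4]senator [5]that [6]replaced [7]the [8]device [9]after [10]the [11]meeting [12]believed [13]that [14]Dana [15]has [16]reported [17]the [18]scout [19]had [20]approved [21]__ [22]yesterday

The marked gap is the direct object of "approved".
Its filler is the fronted wh-phrase "what", at word 1.
(The other dependency links word 4 to a gap after word 5.)

1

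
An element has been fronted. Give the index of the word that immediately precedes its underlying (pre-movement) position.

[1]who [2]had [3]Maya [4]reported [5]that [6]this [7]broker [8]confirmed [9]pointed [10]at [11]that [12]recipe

The displaced element is "who" (word 1).
It is linked across 2 clause boundaries (that → Ø).
It functions as the subject of "pointed", so the gap sits immediately after word 8 ("confirmed").
Base order: Maya had reported that this broker confirmed that who pointed at that recipe.

8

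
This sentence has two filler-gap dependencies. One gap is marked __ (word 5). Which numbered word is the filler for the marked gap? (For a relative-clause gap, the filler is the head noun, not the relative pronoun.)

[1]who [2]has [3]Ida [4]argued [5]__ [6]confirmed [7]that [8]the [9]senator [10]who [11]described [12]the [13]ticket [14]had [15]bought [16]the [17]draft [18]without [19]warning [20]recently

1

The marked gap is the subject of "confirmed".
Its filler is the fronted wh-phrase "who", at word 1.
(The other dependency links word 9 to a gap after word 10.)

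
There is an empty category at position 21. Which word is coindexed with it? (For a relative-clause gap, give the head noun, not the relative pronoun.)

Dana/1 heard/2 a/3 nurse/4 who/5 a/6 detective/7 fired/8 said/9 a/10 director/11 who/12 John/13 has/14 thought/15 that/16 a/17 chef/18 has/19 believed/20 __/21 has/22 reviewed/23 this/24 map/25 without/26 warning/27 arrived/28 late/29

The gap at 21 is the subject of "reviewed", inside a relative clause.
The relative pronoun is "who" (word 12); it is bound by the head noun immediately before it.
Its filler is the head noun "director", at word 11.

11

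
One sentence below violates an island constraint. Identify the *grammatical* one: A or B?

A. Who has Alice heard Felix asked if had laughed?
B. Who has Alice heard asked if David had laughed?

In A, the wh-phrase is extracted from inside a wh-island (introduced by "if"), which blocks movement.
In B, the extraction path crosses only that-complement boundaries, which are transparent.
So B is grammatical.

B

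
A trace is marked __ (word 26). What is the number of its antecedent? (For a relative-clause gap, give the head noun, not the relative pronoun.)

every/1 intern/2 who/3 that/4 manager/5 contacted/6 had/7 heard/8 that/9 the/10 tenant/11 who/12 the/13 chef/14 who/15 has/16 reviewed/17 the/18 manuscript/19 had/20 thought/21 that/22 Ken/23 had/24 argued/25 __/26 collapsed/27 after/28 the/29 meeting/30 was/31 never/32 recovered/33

The gap at 26 is the subject of "collapsed", inside a relative clause.
The relative pronoun is "who" (word 12); it is bound by the head noun immediately before it.
Its filler is the head noun "tenant", at word 11.

11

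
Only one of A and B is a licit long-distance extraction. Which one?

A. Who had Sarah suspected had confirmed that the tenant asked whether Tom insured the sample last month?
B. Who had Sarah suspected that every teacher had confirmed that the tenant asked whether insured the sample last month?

In B, the wh-phrase is extracted from inside a wh-island (introduced by "whether"), which blocks movement.
In A, the extraction path crosses only that-complement boundaries, which are transparent.
So A is grammatical.

A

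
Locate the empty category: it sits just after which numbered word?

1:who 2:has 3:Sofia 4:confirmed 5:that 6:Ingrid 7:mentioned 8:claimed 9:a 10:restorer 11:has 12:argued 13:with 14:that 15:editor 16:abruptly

7

The displaced element is "who" (word 1).
It is linked across 2 clause boundaries (that → Ø).
It functions as the subject of "claimed", so the gap sits immediately after word 7 ("mentioned").
Base order: Sofia has confirmed that Ingrid mentioned who claimed a restorer has argued with that editor abruptly.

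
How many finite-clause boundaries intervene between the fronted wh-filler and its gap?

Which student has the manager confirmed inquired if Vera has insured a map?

1

"which student" is extracted from the subject of "inquired".
Boundaries crossed, outermost first: [Ø] — 1 in total.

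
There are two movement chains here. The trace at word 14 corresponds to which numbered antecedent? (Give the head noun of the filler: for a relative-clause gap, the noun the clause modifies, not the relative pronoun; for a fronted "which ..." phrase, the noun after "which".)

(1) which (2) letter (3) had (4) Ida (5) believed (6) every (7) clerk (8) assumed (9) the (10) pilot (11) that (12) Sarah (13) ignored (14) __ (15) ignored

10

The marked gap is inside the relative clause, the direct object of "ignored".
Its filler is the head noun "pilot" (via "that"), at word 10.
(The other dependency links word 2 to a gap after word 15.)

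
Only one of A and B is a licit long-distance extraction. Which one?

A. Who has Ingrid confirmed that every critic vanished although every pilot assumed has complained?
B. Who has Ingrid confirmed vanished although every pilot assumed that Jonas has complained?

In A, the wh-phrase is extracted from inside an adjunct island (introduced by "although"), which blocks movement.
In B, the extraction path crosses only that-complement boundaries, which are transparent.
So B is grammatical.

B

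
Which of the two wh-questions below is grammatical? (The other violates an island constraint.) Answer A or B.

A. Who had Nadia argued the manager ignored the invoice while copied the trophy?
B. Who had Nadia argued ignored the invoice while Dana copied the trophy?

B

In A, the wh-phrase is extracted from inside an adjunct island (introduced by "while"), which blocks movement.
In B, the extraction path crosses only that-complement boundaries, which are transparent.
So B is grammatical.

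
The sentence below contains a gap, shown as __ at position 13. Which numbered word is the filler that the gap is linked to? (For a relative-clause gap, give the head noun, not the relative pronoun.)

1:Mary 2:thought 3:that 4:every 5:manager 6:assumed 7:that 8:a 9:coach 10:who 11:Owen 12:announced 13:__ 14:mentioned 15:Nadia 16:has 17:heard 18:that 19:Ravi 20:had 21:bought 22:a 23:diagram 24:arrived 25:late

The gap at 13 is the subject of "mentioned", inside a relative clause.
The relative pronoun is "who" (word 10); it is bound by the head noun immediately before it.
Its filler is the head noun "coach", at word 9.

9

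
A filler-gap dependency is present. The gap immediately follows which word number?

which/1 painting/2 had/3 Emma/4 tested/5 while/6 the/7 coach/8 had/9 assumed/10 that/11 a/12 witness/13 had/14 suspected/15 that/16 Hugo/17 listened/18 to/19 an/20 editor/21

The displaced element is "which painting" (word 2).
It functions as the direct object of "tested", so the gap sits immediately after word 5 ("tested").
Base order: Emma had tested which painting while the coach had assumed that a witness had suspected that Hugo listened to an editor.

5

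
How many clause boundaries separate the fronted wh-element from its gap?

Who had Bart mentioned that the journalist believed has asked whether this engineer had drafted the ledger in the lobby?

"who" is extracted from the subject of "asked".
Boundaries crossed, outermost first: [that], [Ø] — 2 in total.

2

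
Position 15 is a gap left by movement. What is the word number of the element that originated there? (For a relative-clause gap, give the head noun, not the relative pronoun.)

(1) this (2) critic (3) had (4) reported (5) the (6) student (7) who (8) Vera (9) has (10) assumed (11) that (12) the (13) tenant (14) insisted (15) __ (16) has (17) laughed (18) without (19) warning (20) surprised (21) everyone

6

The gap at 15 is the subject of "laughed", inside a relative clause.
The relative pronoun is "who" (word 7); it is bound by the head noun immediately before it.
Its filler is the head noun "student", at word 6.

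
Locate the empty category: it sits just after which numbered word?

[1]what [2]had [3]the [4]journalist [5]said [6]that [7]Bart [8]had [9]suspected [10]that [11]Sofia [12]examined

12

The displaced element is "what" (word 1).
It is linked across 2 clause boundaries (that → that).
It functions as the direct object of "examined", so the gap sits immediately after word 12 ("examined").
Base order: The journalist had said that Bart had suspected that Sofia examined what.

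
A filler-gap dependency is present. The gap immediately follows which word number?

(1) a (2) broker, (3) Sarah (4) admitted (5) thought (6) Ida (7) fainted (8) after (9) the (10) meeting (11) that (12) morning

The displaced element is "a broker" (word 2).
It is linked across 1 clause boundary (Ø).
It functions as the subject of "thought", so the gap sits immediately after word 4 ("admitted").
Base order: Sarah admitted that a broker thought Ida fainted after the meeting that morning.

4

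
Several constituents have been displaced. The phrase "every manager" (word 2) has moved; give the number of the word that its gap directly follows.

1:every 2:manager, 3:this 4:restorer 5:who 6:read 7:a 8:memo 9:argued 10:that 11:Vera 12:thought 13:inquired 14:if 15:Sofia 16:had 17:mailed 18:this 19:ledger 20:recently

12

The displaced element is "every manager" (word 2).
It is linked across 2 clause boundaries (that → Ø).
It functions as the subject of "inquired", so the gap sits immediately after word 12 ("thought").
Base order: This restorer who read a memo argued that Vera thought every manager inquired if Sofia had mailed this ledger recently.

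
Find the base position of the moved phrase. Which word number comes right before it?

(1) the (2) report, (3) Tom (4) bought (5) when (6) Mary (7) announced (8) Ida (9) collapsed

The displaced element is "the report" (word 2).
It functions as the direct object of "bought", so the gap sits immediately after word 4 ("bought").
Base order: Tom bought the report when Mary announced Ida collapsed.

4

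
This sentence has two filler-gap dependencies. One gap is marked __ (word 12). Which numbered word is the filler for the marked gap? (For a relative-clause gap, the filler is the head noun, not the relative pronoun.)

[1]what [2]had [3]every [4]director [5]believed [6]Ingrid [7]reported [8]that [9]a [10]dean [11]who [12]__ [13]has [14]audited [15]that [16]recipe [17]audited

The marked gap is inside the relative clause, the subject of "audited".
Its filler is the head noun "dean" (via "who"), at word 10.
(The other dependency links word 1 to a gap after word 17.)

10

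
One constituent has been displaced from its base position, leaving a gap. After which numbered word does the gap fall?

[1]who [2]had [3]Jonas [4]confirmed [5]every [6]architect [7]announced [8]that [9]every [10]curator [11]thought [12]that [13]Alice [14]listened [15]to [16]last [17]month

15

The displaced element is "who" (word 1).
It is linked across 3 clause boundaries (Ø → that → that).
It functions as the object of the preposition "to" of "listened", so the gap sits immediately after word 15 ("to").
Base order: Jonas had confirmed every architect announced that every curator thought that Alice listened to who last month.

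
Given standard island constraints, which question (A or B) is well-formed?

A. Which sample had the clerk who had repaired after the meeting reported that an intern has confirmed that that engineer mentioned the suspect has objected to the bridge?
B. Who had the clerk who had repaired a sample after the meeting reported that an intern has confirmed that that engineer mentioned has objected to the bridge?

B

In A, the wh-phrase is extracted from inside a complex-NP island (relative clause) (introduced by "who"), which blocks movement.
In B, the extraction path crosses only that-complement boundaries, which are transparent.
So B is grammatical.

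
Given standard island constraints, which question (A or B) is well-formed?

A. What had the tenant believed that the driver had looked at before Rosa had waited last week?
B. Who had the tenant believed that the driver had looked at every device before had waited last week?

A

In B, the wh-phrase is extracted from inside an adjunct island (introduced by "before"), which blocks movement.
In A, the extraction path crosses only that-complement boundaries, which are transparent.
So A is grammatical.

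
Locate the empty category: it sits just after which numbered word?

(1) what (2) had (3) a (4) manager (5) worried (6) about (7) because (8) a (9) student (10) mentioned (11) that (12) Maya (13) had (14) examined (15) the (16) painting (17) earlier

The displaced element is "what" (word 1).
It functions as the object of the preposition "about" of "worried", so the gap sits immediately after word 6 ("about").
Base order: A manager had worried about what because a student mentioned that Maya had examined the painting earlier.

6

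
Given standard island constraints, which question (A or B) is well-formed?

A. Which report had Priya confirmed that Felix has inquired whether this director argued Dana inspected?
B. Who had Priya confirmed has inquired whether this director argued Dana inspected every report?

In A, the wh-phrase is extracted from inside a wh-island (introduced by "whether"), which blocks movement.
In B, the extraction path crosses only that-complement boundaries, which are transparent.
So B is grammatical.

B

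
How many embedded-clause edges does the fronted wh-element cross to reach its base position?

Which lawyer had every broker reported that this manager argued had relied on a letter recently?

"which lawyer" is extracted from the subject of "relied".
Boundaries crossed, outermost first: [that], [Ø] — 2 in total.

2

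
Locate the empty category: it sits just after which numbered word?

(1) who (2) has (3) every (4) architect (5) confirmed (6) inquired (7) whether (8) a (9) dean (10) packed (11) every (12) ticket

5

The displaced element is "who" (word 1).
It is linked across 1 clause boundary (Ø).
It functions as the subject of "inquired", so the gap sits immediately after word 5 ("confirmed").
Base order: Every architect has confirmed that who inquired whether a dean packed every ticket.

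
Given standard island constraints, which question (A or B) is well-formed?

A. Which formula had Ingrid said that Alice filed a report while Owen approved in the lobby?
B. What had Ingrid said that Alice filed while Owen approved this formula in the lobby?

B

In A, the wh-phrase is extracted from inside an adjunct island (introduced by "while"), which blocks movement.
In B, the extraction path crosses only that-complement boundaries, which are transparent.
So B is grammatical.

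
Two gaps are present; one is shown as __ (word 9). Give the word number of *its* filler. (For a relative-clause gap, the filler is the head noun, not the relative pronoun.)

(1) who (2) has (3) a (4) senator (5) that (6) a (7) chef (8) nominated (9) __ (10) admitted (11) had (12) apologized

4

The marked gap is inside the relative clause, the direct object of "nominated".
Its filler is the head noun "senator" (via "that"), at word 4.
(The other dependency links word 1 to a gap after word 10.)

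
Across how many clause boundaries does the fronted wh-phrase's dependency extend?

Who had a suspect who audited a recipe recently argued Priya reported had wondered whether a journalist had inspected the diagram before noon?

"who" is extracted from the subject of "wondered".
Boundaries crossed, outermost first: [Ø], [Ø] — 2 in total.

2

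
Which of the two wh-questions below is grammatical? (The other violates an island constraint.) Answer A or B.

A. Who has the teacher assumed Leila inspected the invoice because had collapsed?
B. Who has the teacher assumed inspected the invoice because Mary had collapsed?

B

In A, the wh-phrase is extracted from inside an adjunct island (introduced by "because"), which blocks movement.
In B, the extraction path crosses only that-complement boundaries, which are transparent.
So B is grammatical.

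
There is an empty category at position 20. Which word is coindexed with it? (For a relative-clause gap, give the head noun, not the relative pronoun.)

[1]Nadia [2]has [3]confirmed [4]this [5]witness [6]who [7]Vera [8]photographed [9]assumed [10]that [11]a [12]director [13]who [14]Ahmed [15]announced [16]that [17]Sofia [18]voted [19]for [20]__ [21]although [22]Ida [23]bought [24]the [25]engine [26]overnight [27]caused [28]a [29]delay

12

The gap at 20 is the prepositional object of "voted", inside a relative clause.
The relative pronoun is "who" (word 13); it is bound by the head noun immediately before it.
Its filler is the head noun "director", at word 12.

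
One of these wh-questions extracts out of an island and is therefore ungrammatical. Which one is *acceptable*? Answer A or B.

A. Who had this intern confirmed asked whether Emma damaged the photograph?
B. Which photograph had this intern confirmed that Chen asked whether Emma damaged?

In B, the wh-phrase is extracted from inside a wh-island (introduced by "whether"), which blocks movement.
In A, the extraction path crosses only that-complement boundaries, which are transparent.
So A is grammatical.

A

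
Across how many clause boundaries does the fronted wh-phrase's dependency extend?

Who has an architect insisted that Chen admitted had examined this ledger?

"who" is extracted from the subject of "examined".
Boundaries crossed, outermost first: [that], [Ø] — 2 in total.

2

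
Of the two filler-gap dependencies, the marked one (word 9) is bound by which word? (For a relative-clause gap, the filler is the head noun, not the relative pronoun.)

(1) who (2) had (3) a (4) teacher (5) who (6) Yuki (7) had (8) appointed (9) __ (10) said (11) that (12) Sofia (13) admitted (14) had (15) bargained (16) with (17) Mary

4

The marked gap is inside the relative clause, the direct object of "appointed".
Its filler is the head noun "teacher" (via "who"), at word 4.
(The other dependency links word 1 to a gap after word 13.)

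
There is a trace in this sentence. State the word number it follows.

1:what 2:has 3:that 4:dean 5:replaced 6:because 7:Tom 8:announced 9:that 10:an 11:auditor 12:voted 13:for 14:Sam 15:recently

5

The displaced element is "what" (word 1).
It functions as the direct object of "replaced", so the gap sits immediately after word 5 ("replaced").
Base order: That dean has replaced what because Tom announced that an auditor voted for Sam recently.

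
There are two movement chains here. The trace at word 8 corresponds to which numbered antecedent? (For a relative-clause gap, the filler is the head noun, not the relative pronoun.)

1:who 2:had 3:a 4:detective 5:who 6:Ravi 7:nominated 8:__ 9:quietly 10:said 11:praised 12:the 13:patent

The marked gap is inside the relative clause, the direct object of "nominated".
Its filler is the head noun "detective" (via "who"), at word 4.
(The other dependency links word 1 to a gap after word 10.)

4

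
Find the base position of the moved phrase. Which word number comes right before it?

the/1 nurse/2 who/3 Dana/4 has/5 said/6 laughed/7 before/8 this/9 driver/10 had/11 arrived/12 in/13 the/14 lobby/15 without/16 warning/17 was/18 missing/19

The displaced element is "the nurse" (word 2).
It is linked across 1 clause boundary (Ø).
It functions as the subject of "laughed", so the gap sits immediately after word 6 ("said").
Base order: Dana has said the nurse laughed before this driver had arrived in the lobby without warning.

6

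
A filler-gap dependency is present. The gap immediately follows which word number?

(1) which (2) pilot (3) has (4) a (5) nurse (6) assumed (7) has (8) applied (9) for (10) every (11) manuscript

The displaced element is "which pilot" (word 2).
It is linked across 1 clause boundary (Ø).
It functions as the subject of "applied", so the gap sits immediately after word 6 ("assumed").
Base order: A nurse has assumed that which pilot has applied for every manuscript.

6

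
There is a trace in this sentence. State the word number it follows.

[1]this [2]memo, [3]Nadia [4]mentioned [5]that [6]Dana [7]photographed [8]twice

The displaced element is "this memo" (word 2).
It is linked across 1 clause boundary (that).
It functions as the direct object of "photographed", so the gap sits immediately after word 7 ("photographed").
Base order: Nadia mentioned that Dana photographed this memo twice.

7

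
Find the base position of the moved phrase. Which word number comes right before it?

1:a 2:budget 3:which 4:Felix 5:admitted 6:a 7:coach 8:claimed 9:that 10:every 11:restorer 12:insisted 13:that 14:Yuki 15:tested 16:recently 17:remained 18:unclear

The displaced element is "a budget" (word 2).
It is linked across 3 clause boundaries (Ø → that → that).
It functions as the direct object of "tested", so the gap sits immediately after word 15 ("tested").
Base order: Felix admitted a coach claimed that every restorer insisted that Yuki tested a budget recently.

15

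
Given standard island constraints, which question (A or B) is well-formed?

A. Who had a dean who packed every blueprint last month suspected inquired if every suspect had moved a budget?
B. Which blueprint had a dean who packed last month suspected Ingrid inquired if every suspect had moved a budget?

A

In B, the wh-phrase is extracted from inside a complex-NP island (relative clause) (introduced by "who"), which blocks movement.
In A, the extraction path crosses only that-complement boundaries, which are transparent.
So A is grammatical.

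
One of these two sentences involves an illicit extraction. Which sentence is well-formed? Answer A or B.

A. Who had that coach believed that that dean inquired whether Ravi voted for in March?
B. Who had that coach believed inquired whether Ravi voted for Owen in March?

In A, the wh-phrase is extracted from inside a wh-island (introduced by "whether"), which blocks movement.
In B, the extraction path crosses only that-complement boundaries, which are transparent.
So B is grammatical.

B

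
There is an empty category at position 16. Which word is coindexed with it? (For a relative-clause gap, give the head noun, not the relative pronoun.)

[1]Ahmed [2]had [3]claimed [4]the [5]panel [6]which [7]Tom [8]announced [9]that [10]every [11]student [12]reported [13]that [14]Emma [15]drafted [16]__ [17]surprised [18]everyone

The gap at 16 is the object of "drafted", inside a relative clause.
The relative pronoun is "which" (word 6); it is bound by the head noun immediately before it.
Its filler is the head noun "panel", at word 5.

5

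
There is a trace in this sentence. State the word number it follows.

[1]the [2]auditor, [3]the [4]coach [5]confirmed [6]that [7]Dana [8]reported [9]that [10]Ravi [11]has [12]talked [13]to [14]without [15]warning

13

The displaced element is "the auditor" (word 2).
It is linked across 2 clause boundaries (that → that).
It functions as the object of the preposition "to" of "talked", so the gap sits immediately after word 13 ("to").
Base order: The coach confirmed that Dana reported that Ravi has talked to the auditor without warning.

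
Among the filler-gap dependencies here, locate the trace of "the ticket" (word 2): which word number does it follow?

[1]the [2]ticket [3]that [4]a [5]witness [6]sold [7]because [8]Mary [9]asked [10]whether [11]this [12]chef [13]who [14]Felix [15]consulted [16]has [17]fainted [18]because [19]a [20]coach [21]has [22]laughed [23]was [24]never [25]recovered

6

The displaced element is "the ticket" (word 2).
It functions as the direct object of "sold", so the gap sits immediately after word 6 ("sold").
Base order: A witness sold the ticket because Mary asked whether this chef who Felix consulted has fainted because a coach has laughed.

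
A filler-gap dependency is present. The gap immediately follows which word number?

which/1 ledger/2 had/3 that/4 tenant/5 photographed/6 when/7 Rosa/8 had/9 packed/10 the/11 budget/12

6

The displaced element is "which ledger" (word 2).
It functions as the direct object of "photographed", so the gap sits immediately after word 6 ("photographed").
Base order: That tenant had photographed which ledger when Rosa had packed the budget.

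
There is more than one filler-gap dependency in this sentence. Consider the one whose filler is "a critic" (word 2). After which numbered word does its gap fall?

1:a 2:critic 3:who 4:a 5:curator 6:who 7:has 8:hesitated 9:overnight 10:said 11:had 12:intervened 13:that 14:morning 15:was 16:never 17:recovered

The displaced element is "a critic" (word 2).
It is linked across 1 clause boundary (Ø).
It functions as the subject of "intervened", so the gap sits immediately after word 10 ("said").
Base order: A curator who has hesitated overnight said that a critic had intervened that morning.

10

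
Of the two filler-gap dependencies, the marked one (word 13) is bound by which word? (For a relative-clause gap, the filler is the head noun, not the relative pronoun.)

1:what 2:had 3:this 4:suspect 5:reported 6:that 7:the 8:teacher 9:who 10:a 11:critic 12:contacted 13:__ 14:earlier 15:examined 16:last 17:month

The marked gap is inside the relative clause, the direct object of "contacted".
Its filler is the head noun "teacher" (via "who"), at word 8.
(The other dependency links word 1 to a gap after word 15.)

8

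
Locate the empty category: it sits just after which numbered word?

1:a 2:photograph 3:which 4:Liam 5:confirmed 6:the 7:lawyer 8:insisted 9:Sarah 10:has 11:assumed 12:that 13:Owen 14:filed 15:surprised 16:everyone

The displaced element is "a photograph" (word 2).
It is linked across 3 clause boundaries (Ø → Ø → that).
It functions as the direct object of "filed", so the gap sits immediately after word 14 ("filed").
Base order: Liam confirmed the lawyer insisted Sarah has assumed that Owen filed a photograph.

14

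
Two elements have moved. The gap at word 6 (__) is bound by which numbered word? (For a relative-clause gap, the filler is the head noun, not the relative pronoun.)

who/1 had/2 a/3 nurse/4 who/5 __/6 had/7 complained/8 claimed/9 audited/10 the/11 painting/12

4

The marked gap is inside the relative clause, the subject of "complained".
Its filler is the head noun "nurse" (via "who"), at word 4.
(The other dependency links word 1 to a gap after word 9.)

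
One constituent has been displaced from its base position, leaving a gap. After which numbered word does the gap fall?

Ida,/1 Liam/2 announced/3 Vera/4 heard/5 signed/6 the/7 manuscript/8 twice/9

The displaced element is "Ida" (word 1).
It is linked across 2 clause boundaries (Ø → Ø).
It functions as the subject of "signed", so the gap sits immediately after word 5 ("heard").
Base order: Liam announced Vera heard that Ida signed the manuscript twice.

5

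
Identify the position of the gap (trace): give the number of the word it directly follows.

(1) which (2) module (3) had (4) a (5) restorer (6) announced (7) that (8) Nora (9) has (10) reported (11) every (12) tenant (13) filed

13

The displaced element is "which module" (word 2).
It is linked across 2 clause boundaries (that → Ø).
It functions as the direct object of "filed", so the gap sits immediately after word 13 ("filed").
Base order: A restorer had announced that Nora has reported every tenant filed which module.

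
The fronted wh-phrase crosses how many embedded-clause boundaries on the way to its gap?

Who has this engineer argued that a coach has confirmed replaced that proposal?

"who" is extracted from the subject of "replaced".
Boundaries crossed, outermost first: [that], [Ø] — 2 in total.

2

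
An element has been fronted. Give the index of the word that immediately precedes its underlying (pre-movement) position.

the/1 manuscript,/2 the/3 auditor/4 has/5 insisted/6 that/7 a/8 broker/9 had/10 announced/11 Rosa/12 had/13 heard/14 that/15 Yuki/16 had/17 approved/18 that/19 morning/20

18

The displaced element is "the manuscript" (word 2).
It is linked across 3 clause boundaries (that → Ø → that).
It functions as the direct object of "approved", so the gap sits immediately after word 18 ("approved").
Base order: The auditor has insisted that a broker had announced Rosa had heard that Yuki had approved the manuscript that morning.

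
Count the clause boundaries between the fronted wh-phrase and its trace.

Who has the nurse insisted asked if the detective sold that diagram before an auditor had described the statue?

1

"who" is extracted from the subject of "asked".
Boundaries crossed, outermost first: [Ø] — 1 in total.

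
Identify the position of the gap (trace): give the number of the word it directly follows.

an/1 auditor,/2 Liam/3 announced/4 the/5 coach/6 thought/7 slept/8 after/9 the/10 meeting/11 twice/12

7

The displaced element is "an auditor" (word 2).
It is linked across 2 clause boundaries (Ø → Ø).
It functions as the subject of "slept", so the gap sits immediately after word 7 ("thought").
Base order: Liam announced the coach thought that an auditor slept after the meeting twice.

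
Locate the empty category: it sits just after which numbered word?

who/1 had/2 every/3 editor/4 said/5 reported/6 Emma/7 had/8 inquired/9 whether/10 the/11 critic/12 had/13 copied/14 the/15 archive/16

5

The displaced element is "who" (word 1).
It is linked across 1 clause boundary (Ø).
It functions as the subject of "reported", so the gap sits immediately after word 5 ("said").
Base order: Every editor had said who reported Emma had inquired whether the critic had copied the archive.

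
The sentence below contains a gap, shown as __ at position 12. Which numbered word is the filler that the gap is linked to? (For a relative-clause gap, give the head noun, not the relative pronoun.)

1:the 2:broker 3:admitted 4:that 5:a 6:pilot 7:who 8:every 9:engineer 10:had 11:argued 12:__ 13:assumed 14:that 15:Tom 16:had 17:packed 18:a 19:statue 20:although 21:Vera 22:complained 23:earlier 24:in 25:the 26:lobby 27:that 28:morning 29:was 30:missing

The gap at 12 is the subject of "assumed", inside a relative clause.
The relative pronoun is "who" (word 7); it is bound by the head noun immediately before it.
Its filler is the head noun "pilot", at word 6.

6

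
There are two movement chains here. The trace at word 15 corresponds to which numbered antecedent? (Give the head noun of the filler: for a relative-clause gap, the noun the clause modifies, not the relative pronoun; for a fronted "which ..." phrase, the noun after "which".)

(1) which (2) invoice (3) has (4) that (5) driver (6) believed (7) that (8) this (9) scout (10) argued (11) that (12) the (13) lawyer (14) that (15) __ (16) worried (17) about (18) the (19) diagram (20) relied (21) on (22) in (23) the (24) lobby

13

The marked gap is inside the relative clause, the subject of "worried".
Its filler is the head noun "lawyer" (via "that"), at word 13.
(The other dependency links word 2 to a gap after word 21.)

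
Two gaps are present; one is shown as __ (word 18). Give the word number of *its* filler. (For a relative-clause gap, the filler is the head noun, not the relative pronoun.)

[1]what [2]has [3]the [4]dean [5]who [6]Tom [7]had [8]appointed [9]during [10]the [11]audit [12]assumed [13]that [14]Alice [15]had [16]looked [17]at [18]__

The marked gap is the object of the preposition "at" of "looked".
Its filler is the fronted wh-phrase "what", at word 1.
(The other dependency links word 4 to a gap after word 8.)

1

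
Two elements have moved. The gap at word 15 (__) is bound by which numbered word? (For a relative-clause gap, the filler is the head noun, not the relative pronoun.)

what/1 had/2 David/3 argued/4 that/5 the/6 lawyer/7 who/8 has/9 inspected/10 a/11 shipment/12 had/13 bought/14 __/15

1

The marked gap is the direct object of "bought".
Its filler is the fronted wh-phrase "what", at word 1.
(The other dependency links word 7 to a gap after word 8.)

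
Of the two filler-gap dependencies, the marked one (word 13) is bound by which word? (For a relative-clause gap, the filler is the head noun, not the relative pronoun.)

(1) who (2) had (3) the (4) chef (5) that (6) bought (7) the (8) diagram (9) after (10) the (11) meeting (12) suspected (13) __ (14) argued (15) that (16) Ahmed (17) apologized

1

The marked gap is the subject of "argued".
Its filler is the fronted wh-phrase "who", at word 1.
(The other dependency links word 4 to a gap after word 5.)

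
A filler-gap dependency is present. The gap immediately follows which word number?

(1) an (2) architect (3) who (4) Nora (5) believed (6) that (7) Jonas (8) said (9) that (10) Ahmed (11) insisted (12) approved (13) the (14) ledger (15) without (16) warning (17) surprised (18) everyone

11

The displaced element is "an architect" (word 2).
It is linked across 3 clause boundaries (that → that → Ø).
It functions as the subject of "approved", so the gap sits immediately after word 11 ("insisted").
Base order: Nora believed that Jonas said that Ahmed insisted that an architect approved the ledger without warning.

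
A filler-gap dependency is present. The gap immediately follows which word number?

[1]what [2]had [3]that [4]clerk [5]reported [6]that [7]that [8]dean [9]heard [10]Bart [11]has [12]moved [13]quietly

12

The displaced element is "what" (word 1).
It is linked across 2 clause boundaries (that → Ø).
It functions as the direct object of "moved", so the gap sits immediately after word 12 ("moved").
Base order: That clerk had reported that that dean heard Bart has moved what quietly.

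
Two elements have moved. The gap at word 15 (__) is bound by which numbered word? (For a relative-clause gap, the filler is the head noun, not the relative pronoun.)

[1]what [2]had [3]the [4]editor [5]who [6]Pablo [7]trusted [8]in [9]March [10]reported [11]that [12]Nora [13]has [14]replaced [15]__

1

The marked gap is the direct object of "replaced".
Its filler is the fronted wh-phrase "what", at word 1.
(The other dependency links word 4 to a gap after word 7.)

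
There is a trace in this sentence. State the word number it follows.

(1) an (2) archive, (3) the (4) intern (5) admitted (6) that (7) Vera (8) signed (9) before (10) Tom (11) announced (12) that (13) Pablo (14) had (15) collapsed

8

The displaced element is "an archive" (word 2).
It is linked across 1 clause boundary (that).
It functions as the direct object of "signed", so the gap sits immediately after word 8 ("signed").
Base order: The intern admitted that Vera signed an archive before Tom announced that Pablo had collapsed.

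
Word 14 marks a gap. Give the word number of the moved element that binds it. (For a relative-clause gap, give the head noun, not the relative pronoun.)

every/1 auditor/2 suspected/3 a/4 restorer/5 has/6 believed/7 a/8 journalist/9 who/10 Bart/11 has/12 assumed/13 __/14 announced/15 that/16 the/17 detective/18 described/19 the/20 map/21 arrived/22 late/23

9

The gap at 14 is the subject of "announced", inside a relative clause.
The relative pronoun is "who" (word 10); it is bound by the head noun immediately before it.
Its filler is the head noun "journalist", at word 9.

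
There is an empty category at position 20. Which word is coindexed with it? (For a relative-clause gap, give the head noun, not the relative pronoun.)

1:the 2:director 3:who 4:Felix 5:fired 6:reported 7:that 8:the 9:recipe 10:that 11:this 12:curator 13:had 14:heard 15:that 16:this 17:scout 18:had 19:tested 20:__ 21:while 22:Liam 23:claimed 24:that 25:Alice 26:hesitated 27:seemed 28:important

9

The gap at 20 is the object of "tested", inside a relative clause.
The relative pronoun is "that" (word 10); it is bound by the head noun immediately before it.
Its filler is the head noun "recipe", at word 9.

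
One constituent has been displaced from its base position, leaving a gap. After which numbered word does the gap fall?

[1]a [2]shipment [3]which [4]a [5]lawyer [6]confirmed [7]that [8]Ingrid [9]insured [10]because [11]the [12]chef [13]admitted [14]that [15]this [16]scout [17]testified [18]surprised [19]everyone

The displaced element is "a shipment" (word 2).
It is linked across 1 clause boundary (that).
It functions as the direct object of "insured", so the gap sits immediately after word 9 ("insured").
Base order: A lawyer confirmed that Ingrid insured a shipment because the chef admitted that this scout testified.

9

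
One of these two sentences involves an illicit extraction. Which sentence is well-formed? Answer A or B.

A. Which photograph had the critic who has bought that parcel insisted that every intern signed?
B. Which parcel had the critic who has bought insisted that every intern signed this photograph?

In B, the wh-phrase is extracted from inside a complex-NP island (relative clause) (introduced by "who"), which blocks movement.
In A, the extraction path crosses only that-complement boundaries, which are transparent.
So A is grammatical.

A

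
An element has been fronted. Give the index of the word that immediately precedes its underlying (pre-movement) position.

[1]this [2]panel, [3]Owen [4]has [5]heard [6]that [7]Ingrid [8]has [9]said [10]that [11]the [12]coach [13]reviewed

The displaced element is "this panel" (word 2).
It is linked across 2 clause boundaries (that → that).
It functions as the direct object of "reviewed", so the gap sits immediately after word 13 ("reviewed").
Base order: Owen has heard that Ingrid has said that the coach reviewed this panel.

13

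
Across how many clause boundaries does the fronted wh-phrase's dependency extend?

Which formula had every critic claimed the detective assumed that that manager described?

"which formula" is extracted from the object of "described".
Boundaries crossed, outermost first: [Ø], [that] — 2 in total.

2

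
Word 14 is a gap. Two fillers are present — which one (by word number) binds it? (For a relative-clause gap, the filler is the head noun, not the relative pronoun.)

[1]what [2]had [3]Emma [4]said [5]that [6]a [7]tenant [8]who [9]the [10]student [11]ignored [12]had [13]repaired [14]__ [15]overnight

The marked gap is the direct object of "repaired".
Its filler is the fronted wh-phrase "what", at word 1.
(The other dependency links word 7 to a gap after word 11.)

1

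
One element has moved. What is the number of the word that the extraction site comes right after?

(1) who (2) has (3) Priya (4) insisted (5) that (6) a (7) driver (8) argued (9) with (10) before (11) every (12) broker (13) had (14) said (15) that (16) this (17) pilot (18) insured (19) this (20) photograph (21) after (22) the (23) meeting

9

The displaced element is "who" (word 1).
It is linked across 1 clause boundary (that).
It functions as the object of the preposition "with" of "argued", so the gap sits immediately after word 9 ("with").
Base order: Priya has insisted that a driver argued with who before every broker had said that this pilot insured this photograph after the meeting.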